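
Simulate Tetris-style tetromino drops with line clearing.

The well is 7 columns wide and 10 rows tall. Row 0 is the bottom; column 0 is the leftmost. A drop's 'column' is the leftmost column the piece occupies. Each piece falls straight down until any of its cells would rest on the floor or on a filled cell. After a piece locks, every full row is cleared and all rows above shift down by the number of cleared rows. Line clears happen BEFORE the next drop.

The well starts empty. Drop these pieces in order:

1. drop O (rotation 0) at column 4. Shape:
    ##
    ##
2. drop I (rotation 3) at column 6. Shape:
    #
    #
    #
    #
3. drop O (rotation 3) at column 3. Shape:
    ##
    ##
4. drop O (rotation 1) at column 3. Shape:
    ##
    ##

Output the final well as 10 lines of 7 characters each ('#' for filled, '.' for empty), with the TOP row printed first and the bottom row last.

Answer: .......
.......
.......
.......
...##..
...##..
...##.#
...##.#
....###
....###

Derivation:
Drop 1: O rot0 at col 4 lands with bottom-row=0; cleared 0 line(s) (total 0); column heights now [0 0 0 0 2 2 0], max=2
Drop 2: I rot3 at col 6 lands with bottom-row=0; cleared 0 line(s) (total 0); column heights now [0 0 0 0 2 2 4], max=4
Drop 3: O rot3 at col 3 lands with bottom-row=2; cleared 0 line(s) (total 0); column heights now [0 0 0 4 4 2 4], max=4
Drop 4: O rot1 at col 3 lands with bottom-row=4; cleared 0 line(s) (total 0); column heights now [0 0 0 6 6 2 4], max=6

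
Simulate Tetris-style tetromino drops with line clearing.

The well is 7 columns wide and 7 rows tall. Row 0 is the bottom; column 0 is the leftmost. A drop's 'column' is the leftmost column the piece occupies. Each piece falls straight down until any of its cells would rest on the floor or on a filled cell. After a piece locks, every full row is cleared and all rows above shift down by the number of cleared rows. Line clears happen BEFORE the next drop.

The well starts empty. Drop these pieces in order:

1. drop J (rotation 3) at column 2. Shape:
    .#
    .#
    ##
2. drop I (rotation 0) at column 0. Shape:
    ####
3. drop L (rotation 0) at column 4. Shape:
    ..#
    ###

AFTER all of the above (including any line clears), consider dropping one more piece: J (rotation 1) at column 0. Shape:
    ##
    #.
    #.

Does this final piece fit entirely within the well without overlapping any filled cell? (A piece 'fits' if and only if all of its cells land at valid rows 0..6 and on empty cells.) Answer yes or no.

Answer: yes

Derivation:
Drop 1: J rot3 at col 2 lands with bottom-row=0; cleared 0 line(s) (total 0); column heights now [0 0 1 3 0 0 0], max=3
Drop 2: I rot0 at col 0 lands with bottom-row=3; cleared 0 line(s) (total 0); column heights now [4 4 4 4 0 0 0], max=4
Drop 3: L rot0 at col 4 lands with bottom-row=0; cleared 0 line(s) (total 0); column heights now [4 4 4 4 1 1 2], max=4
Test piece J rot1 at col 0 (width 2): heights before test = [4 4 4 4 1 1 2]; fits = True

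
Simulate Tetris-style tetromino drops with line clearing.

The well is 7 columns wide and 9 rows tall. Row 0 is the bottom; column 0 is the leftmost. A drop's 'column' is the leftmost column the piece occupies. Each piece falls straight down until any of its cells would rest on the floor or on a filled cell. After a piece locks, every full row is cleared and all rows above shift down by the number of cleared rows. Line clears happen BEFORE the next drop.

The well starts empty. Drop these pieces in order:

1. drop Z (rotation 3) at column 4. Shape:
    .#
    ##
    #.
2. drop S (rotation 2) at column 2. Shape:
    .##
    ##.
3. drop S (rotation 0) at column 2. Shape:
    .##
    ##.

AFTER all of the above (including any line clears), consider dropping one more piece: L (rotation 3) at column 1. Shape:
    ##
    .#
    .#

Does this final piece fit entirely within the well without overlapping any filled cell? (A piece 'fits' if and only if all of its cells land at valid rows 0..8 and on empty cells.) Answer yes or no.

Answer: yes

Derivation:
Drop 1: Z rot3 at col 4 lands with bottom-row=0; cleared 0 line(s) (total 0); column heights now [0 0 0 0 2 3 0], max=3
Drop 2: S rot2 at col 2 lands with bottom-row=1; cleared 0 line(s) (total 0); column heights now [0 0 2 3 3 3 0], max=3
Drop 3: S rot0 at col 2 lands with bottom-row=3; cleared 0 line(s) (total 0); column heights now [0 0 4 5 5 3 0], max=5
Test piece L rot3 at col 1 (width 2): heights before test = [0 0 4 5 5 3 0]; fits = True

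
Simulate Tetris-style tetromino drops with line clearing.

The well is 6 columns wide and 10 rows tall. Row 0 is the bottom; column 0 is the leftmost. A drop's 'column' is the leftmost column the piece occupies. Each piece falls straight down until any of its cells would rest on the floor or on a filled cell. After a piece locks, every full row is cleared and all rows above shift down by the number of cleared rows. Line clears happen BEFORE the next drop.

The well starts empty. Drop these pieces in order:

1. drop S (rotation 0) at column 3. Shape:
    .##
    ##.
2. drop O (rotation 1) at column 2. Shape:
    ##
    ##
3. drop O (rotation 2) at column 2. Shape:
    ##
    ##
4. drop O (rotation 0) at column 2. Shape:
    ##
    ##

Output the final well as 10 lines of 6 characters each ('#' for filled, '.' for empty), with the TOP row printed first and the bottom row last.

Drop 1: S rot0 at col 3 lands with bottom-row=0; cleared 0 line(s) (total 0); column heights now [0 0 0 1 2 2], max=2
Drop 2: O rot1 at col 2 lands with bottom-row=1; cleared 0 line(s) (total 0); column heights now [0 0 3 3 2 2], max=3
Drop 3: O rot2 at col 2 lands with bottom-row=3; cleared 0 line(s) (total 0); column heights now [0 0 5 5 2 2], max=5
Drop 4: O rot0 at col 2 lands with bottom-row=5; cleared 0 line(s) (total 0); column heights now [0 0 7 7 2 2], max=7

Answer: ......
......
......
..##..
..##..
..##..
..##..
..##..
..####
...##.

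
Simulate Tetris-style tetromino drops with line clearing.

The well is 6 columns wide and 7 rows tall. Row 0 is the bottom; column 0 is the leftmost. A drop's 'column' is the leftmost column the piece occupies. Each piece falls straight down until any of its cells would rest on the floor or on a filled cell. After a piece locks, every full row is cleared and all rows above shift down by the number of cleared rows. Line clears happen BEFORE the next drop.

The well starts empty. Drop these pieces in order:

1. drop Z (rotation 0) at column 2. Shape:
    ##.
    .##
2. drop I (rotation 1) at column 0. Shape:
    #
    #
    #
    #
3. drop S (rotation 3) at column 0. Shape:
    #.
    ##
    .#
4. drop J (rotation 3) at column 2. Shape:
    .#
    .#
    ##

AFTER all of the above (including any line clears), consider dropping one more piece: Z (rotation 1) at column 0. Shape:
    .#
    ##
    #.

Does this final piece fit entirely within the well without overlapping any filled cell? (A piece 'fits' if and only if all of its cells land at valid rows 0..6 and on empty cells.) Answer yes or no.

Answer: no

Derivation:
Drop 1: Z rot0 at col 2 lands with bottom-row=0; cleared 0 line(s) (total 0); column heights now [0 0 2 2 1 0], max=2
Drop 2: I rot1 at col 0 lands with bottom-row=0; cleared 0 line(s) (total 0); column heights now [4 0 2 2 1 0], max=4
Drop 3: S rot3 at col 0 lands with bottom-row=3; cleared 0 line(s) (total 0); column heights now [6 5 2 2 1 0], max=6
Drop 4: J rot3 at col 2 lands with bottom-row=2; cleared 0 line(s) (total 0); column heights now [6 5 3 5 1 0], max=6
Test piece Z rot1 at col 0 (width 2): heights before test = [6 5 3 5 1 0]; fits = False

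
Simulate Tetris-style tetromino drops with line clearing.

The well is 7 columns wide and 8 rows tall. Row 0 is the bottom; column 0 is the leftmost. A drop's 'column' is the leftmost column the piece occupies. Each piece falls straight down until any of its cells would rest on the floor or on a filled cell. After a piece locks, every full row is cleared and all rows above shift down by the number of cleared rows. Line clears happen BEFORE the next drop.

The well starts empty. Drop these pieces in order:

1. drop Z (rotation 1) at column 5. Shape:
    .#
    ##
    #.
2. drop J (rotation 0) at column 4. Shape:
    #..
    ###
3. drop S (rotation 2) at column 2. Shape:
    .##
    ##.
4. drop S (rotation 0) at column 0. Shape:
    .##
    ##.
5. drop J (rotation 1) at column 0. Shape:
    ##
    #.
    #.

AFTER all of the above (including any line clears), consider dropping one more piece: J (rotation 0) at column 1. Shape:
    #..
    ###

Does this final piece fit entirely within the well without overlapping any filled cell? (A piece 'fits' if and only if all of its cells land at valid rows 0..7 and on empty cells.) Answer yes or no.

Drop 1: Z rot1 at col 5 lands with bottom-row=0; cleared 0 line(s) (total 0); column heights now [0 0 0 0 0 2 3], max=3
Drop 2: J rot0 at col 4 lands with bottom-row=3; cleared 0 line(s) (total 0); column heights now [0 0 0 0 5 4 4], max=5
Drop 3: S rot2 at col 2 lands with bottom-row=4; cleared 0 line(s) (total 0); column heights now [0 0 5 6 6 4 4], max=6
Drop 4: S rot0 at col 0 lands with bottom-row=4; cleared 0 line(s) (total 0); column heights now [5 6 6 6 6 4 4], max=6
Drop 5: J rot1 at col 0 lands with bottom-row=5; cleared 0 line(s) (total 0); column heights now [8 8 6 6 6 4 4], max=8
Test piece J rot0 at col 1 (width 3): heights before test = [8 8 6 6 6 4 4]; fits = False

Answer: no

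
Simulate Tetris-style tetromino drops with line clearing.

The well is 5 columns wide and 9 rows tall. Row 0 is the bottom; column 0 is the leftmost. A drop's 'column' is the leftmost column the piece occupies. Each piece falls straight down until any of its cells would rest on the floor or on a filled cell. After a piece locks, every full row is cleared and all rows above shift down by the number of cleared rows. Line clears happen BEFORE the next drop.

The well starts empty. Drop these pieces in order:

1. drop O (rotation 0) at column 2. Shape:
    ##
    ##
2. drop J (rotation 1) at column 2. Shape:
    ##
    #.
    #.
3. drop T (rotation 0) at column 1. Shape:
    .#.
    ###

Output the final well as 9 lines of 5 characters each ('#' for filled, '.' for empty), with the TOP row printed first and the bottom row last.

Drop 1: O rot0 at col 2 lands with bottom-row=0; cleared 0 line(s) (total 0); column heights now [0 0 2 2 0], max=2
Drop 2: J rot1 at col 2 lands with bottom-row=2; cleared 0 line(s) (total 0); column heights now [0 0 5 5 0], max=5
Drop 3: T rot0 at col 1 lands with bottom-row=5; cleared 0 line(s) (total 0); column heights now [0 6 7 6 0], max=7

Answer: .....
.....
..#..
.###.
..##.
..#..
..#..
..##.
..##.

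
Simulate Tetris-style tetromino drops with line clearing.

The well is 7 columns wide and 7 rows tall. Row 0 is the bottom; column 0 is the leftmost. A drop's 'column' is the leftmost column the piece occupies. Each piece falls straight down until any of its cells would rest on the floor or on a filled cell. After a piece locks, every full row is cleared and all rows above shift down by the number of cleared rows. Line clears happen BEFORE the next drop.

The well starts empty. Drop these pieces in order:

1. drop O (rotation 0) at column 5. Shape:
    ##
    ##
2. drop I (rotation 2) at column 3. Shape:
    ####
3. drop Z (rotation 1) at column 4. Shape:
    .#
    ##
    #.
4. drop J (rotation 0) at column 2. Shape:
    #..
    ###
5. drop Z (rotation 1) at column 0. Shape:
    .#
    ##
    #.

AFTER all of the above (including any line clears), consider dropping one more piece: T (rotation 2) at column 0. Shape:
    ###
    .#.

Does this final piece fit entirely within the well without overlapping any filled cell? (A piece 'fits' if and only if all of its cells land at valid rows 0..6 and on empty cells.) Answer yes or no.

Answer: no

Derivation:
Drop 1: O rot0 at col 5 lands with bottom-row=0; cleared 0 line(s) (total 0); column heights now [0 0 0 0 0 2 2], max=2
Drop 2: I rot2 at col 3 lands with bottom-row=2; cleared 0 line(s) (total 0); column heights now [0 0 0 3 3 3 3], max=3
Drop 3: Z rot1 at col 4 lands with bottom-row=3; cleared 0 line(s) (total 0); column heights now [0 0 0 3 5 6 3], max=6
Drop 4: J rot0 at col 2 lands with bottom-row=5; cleared 0 line(s) (total 0); column heights now [0 0 7 6 6 6 3], max=7
Drop 5: Z rot1 at col 0 lands with bottom-row=0; cleared 0 line(s) (total 0); column heights now [2 3 7 6 6 6 3], max=7
Test piece T rot2 at col 0 (width 3): heights before test = [2 3 7 6 6 6 3]; fits = False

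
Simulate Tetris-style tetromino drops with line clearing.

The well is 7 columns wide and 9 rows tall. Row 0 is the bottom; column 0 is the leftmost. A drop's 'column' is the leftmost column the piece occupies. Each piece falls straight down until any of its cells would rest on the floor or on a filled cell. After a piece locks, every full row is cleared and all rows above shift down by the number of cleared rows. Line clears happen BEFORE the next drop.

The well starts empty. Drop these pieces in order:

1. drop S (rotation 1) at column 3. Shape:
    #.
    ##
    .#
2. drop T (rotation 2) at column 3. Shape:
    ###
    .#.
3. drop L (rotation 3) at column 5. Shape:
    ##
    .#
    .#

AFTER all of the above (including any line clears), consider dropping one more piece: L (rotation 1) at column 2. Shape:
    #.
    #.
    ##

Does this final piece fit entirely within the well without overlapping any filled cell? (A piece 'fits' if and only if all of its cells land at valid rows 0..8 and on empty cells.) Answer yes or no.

Drop 1: S rot1 at col 3 lands with bottom-row=0; cleared 0 line(s) (total 0); column heights now [0 0 0 3 2 0 0], max=3
Drop 2: T rot2 at col 3 lands with bottom-row=2; cleared 0 line(s) (total 0); column heights now [0 0 0 4 4 4 0], max=4
Drop 3: L rot3 at col 5 lands with bottom-row=2; cleared 0 line(s) (total 0); column heights now [0 0 0 4 4 5 5], max=5
Test piece L rot1 at col 2 (width 2): heights before test = [0 0 0 4 4 5 5]; fits = True

Answer: yes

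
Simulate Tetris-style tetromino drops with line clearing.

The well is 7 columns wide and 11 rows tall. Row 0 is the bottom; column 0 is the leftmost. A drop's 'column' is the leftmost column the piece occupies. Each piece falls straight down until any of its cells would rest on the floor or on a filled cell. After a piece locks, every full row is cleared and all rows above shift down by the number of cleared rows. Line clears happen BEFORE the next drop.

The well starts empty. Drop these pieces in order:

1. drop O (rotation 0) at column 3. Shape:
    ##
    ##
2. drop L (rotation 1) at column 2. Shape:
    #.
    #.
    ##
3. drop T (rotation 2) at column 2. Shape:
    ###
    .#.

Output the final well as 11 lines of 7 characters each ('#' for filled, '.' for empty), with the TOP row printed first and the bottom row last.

Answer: .......
.......
.......
.......
.......
..###..
..##...
..#....
..##...
...##..
...##..

Derivation:
Drop 1: O rot0 at col 3 lands with bottom-row=0; cleared 0 line(s) (total 0); column heights now [0 0 0 2 2 0 0], max=2
Drop 2: L rot1 at col 2 lands with bottom-row=2; cleared 0 line(s) (total 0); column heights now [0 0 5 3 2 0 0], max=5
Drop 3: T rot2 at col 2 lands with bottom-row=4; cleared 0 line(s) (total 0); column heights now [0 0 6 6 6 0 0], max=6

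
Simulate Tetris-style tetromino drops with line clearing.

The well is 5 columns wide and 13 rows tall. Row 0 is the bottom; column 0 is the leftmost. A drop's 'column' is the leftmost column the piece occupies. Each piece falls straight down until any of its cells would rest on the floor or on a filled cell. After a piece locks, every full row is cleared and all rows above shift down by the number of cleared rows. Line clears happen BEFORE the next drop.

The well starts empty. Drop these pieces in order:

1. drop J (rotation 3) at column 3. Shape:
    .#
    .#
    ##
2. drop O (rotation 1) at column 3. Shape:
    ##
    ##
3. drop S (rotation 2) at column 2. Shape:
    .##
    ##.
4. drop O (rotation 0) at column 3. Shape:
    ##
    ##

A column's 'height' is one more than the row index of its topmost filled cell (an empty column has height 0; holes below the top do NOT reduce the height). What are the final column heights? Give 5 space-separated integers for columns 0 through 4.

Drop 1: J rot3 at col 3 lands with bottom-row=0; cleared 0 line(s) (total 0); column heights now [0 0 0 1 3], max=3
Drop 2: O rot1 at col 3 lands with bottom-row=3; cleared 0 line(s) (total 0); column heights now [0 0 0 5 5], max=5
Drop 3: S rot2 at col 2 lands with bottom-row=5; cleared 0 line(s) (total 0); column heights now [0 0 6 7 7], max=7
Drop 4: O rot0 at col 3 lands with bottom-row=7; cleared 0 line(s) (total 0); column heights now [0 0 6 9 9], max=9

Answer: 0 0 6 9 9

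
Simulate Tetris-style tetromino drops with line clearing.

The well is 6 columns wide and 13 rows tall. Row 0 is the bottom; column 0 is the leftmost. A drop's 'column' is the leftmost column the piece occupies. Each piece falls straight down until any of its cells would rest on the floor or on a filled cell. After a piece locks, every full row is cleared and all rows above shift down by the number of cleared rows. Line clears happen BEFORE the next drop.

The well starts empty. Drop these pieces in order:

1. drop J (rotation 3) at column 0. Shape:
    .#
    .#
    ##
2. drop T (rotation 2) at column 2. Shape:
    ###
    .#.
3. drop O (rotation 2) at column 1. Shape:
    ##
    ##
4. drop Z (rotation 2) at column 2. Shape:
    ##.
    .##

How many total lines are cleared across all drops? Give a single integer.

Answer: 0

Derivation:
Drop 1: J rot3 at col 0 lands with bottom-row=0; cleared 0 line(s) (total 0); column heights now [1 3 0 0 0 0], max=3
Drop 2: T rot2 at col 2 lands with bottom-row=0; cleared 0 line(s) (total 0); column heights now [1 3 2 2 2 0], max=3
Drop 3: O rot2 at col 1 lands with bottom-row=3; cleared 0 line(s) (total 0); column heights now [1 5 5 2 2 0], max=5
Drop 4: Z rot2 at col 2 lands with bottom-row=4; cleared 0 line(s) (total 0); column heights now [1 5 6 6 5 0], max=6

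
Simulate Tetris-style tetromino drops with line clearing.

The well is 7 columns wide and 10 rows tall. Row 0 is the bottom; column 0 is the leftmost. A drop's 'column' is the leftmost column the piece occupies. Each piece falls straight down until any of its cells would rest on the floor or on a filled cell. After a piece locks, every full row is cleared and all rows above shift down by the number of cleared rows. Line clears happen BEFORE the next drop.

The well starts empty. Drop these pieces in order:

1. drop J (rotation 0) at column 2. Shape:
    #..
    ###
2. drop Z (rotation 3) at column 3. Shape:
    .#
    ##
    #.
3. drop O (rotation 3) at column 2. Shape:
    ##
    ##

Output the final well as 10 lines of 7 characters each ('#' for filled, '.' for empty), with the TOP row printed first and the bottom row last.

Drop 1: J rot0 at col 2 lands with bottom-row=0; cleared 0 line(s) (total 0); column heights now [0 0 2 1 1 0 0], max=2
Drop 2: Z rot3 at col 3 lands with bottom-row=1; cleared 0 line(s) (total 0); column heights now [0 0 2 3 4 0 0], max=4
Drop 3: O rot3 at col 2 lands with bottom-row=3; cleared 0 line(s) (total 0); column heights now [0 0 5 5 4 0 0], max=5

Answer: .......
.......
.......
.......
.......
..##...
..###..
...##..
..##...
..###..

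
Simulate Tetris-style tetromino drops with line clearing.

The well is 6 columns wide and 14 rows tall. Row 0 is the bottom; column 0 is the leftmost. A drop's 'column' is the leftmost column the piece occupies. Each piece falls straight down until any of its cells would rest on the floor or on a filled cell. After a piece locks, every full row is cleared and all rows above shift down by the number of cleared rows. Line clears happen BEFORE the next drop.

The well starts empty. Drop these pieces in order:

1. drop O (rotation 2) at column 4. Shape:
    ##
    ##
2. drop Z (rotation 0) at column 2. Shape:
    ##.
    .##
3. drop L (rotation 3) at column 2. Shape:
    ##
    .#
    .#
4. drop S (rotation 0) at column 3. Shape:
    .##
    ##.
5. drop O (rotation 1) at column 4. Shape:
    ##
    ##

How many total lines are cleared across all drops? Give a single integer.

Answer: 0

Derivation:
Drop 1: O rot2 at col 4 lands with bottom-row=0; cleared 0 line(s) (total 0); column heights now [0 0 0 0 2 2], max=2
Drop 2: Z rot0 at col 2 lands with bottom-row=2; cleared 0 line(s) (total 0); column heights now [0 0 4 4 3 2], max=4
Drop 3: L rot3 at col 2 lands with bottom-row=4; cleared 0 line(s) (total 0); column heights now [0 0 7 7 3 2], max=7
Drop 4: S rot0 at col 3 lands with bottom-row=7; cleared 0 line(s) (total 0); column heights now [0 0 7 8 9 9], max=9
Drop 5: O rot1 at col 4 lands with bottom-row=9; cleared 0 line(s) (total 0); column heights now [0 0 7 8 11 11], max=11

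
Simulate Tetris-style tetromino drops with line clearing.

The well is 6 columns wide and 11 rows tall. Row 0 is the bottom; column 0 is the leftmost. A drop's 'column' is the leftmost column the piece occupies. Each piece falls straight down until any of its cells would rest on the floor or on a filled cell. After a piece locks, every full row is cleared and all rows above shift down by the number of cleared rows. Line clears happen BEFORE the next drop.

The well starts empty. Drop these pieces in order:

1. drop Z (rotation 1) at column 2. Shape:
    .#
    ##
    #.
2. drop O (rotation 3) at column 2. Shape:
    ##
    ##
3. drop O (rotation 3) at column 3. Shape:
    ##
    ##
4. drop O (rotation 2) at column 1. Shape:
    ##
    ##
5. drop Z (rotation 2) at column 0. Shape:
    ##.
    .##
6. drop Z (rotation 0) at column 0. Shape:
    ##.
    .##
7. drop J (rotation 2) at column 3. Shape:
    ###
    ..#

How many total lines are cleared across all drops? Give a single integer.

Answer: 0

Derivation:
Drop 1: Z rot1 at col 2 lands with bottom-row=0; cleared 0 line(s) (total 0); column heights now [0 0 2 3 0 0], max=3
Drop 2: O rot3 at col 2 lands with bottom-row=3; cleared 0 line(s) (total 0); column heights now [0 0 5 5 0 0], max=5
Drop 3: O rot3 at col 3 lands with bottom-row=5; cleared 0 line(s) (total 0); column heights now [0 0 5 7 7 0], max=7
Drop 4: O rot2 at col 1 lands with bottom-row=5; cleared 0 line(s) (total 0); column heights now [0 7 7 7 7 0], max=7
Drop 5: Z rot2 at col 0 lands with bottom-row=7; cleared 0 line(s) (total 0); column heights now [9 9 8 7 7 0], max=9
Drop 6: Z rot0 at col 0 lands with bottom-row=9; cleared 0 line(s) (total 0); column heights now [11 11 10 7 7 0], max=11
Drop 7: J rot2 at col 3 lands with bottom-row=6; cleared 0 line(s) (total 0); column heights now [11 11 10 8 8 8], max=11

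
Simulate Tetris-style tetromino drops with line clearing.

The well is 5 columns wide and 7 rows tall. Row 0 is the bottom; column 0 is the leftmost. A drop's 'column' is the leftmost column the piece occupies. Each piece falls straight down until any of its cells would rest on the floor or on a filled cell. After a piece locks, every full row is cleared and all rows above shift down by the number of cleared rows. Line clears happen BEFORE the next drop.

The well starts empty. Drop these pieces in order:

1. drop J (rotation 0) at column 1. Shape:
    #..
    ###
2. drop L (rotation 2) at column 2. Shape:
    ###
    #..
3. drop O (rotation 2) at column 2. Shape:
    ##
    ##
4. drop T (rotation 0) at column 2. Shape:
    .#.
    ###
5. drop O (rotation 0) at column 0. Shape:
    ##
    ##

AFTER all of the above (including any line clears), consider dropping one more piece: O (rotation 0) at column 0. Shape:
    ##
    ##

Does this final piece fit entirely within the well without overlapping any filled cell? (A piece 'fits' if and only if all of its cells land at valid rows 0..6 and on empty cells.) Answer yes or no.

Answer: yes

Derivation:
Drop 1: J rot0 at col 1 lands with bottom-row=0; cleared 0 line(s) (total 0); column heights now [0 2 1 1 0], max=2
Drop 2: L rot2 at col 2 lands with bottom-row=1; cleared 0 line(s) (total 0); column heights now [0 2 3 3 3], max=3
Drop 3: O rot2 at col 2 lands with bottom-row=3; cleared 0 line(s) (total 0); column heights now [0 2 5 5 3], max=5
Drop 4: T rot0 at col 2 lands with bottom-row=5; cleared 0 line(s) (total 0); column heights now [0 2 6 7 6], max=7
Drop 5: O rot0 at col 0 lands with bottom-row=2; cleared 1 line(s) (total 1); column heights now [3 3 5 6 5], max=6
Test piece O rot0 at col 0 (width 2): heights before test = [3 3 5 6 5]; fits = True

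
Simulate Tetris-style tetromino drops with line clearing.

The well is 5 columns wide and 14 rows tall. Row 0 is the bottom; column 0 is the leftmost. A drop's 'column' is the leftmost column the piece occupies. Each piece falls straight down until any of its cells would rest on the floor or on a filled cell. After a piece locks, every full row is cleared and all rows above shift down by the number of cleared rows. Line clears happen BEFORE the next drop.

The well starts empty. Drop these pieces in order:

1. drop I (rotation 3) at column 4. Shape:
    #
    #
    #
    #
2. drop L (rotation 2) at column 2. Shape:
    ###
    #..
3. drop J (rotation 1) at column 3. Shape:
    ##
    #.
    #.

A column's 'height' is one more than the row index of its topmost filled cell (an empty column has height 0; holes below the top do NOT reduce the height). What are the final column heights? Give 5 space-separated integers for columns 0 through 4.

Answer: 0 0 5 8 8

Derivation:
Drop 1: I rot3 at col 4 lands with bottom-row=0; cleared 0 line(s) (total 0); column heights now [0 0 0 0 4], max=4
Drop 2: L rot2 at col 2 lands with bottom-row=3; cleared 0 line(s) (total 0); column heights now [0 0 5 5 5], max=5
Drop 3: J rot1 at col 3 lands with bottom-row=5; cleared 0 line(s) (total 0); column heights now [0 0 5 8 8], max=8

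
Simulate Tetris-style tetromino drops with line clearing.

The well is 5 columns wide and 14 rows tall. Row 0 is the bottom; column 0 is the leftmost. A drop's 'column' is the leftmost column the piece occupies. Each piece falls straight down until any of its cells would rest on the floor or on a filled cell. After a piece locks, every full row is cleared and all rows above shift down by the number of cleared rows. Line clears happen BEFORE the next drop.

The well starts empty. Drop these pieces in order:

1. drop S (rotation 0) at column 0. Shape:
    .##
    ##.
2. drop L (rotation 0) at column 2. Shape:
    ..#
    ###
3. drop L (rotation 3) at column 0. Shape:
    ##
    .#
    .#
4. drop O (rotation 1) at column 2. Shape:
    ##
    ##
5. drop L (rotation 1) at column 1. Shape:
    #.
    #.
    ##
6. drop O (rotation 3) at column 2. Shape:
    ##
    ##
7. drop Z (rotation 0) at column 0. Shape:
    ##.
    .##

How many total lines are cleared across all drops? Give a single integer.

Drop 1: S rot0 at col 0 lands with bottom-row=0; cleared 0 line(s) (total 0); column heights now [1 2 2 0 0], max=2
Drop 2: L rot0 at col 2 lands with bottom-row=2; cleared 0 line(s) (total 0); column heights now [1 2 3 3 4], max=4
Drop 3: L rot3 at col 0 lands with bottom-row=2; cleared 0 line(s) (total 0); column heights now [5 5 3 3 4], max=5
Drop 4: O rot1 at col 2 lands with bottom-row=3; cleared 0 line(s) (total 0); column heights now [5 5 5 5 4], max=5
Drop 5: L rot1 at col 1 lands with bottom-row=5; cleared 0 line(s) (total 0); column heights now [5 8 6 5 4], max=8
Drop 6: O rot3 at col 2 lands with bottom-row=6; cleared 0 line(s) (total 0); column heights now [5 8 8 8 4], max=8
Drop 7: Z rot0 at col 0 lands with bottom-row=8; cleared 0 line(s) (total 0); column heights now [10 10 9 8 4], max=10

Answer: 0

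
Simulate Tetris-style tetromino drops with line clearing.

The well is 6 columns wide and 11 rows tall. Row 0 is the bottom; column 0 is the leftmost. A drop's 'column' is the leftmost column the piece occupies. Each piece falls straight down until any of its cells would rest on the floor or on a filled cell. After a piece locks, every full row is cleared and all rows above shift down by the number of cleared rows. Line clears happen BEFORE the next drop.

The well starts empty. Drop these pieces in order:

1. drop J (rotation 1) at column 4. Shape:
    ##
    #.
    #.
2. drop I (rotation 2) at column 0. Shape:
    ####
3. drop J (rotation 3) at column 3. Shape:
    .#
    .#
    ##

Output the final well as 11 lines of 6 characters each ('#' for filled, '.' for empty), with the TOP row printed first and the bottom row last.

Answer: ......
......
......
......
......
....#.
....#.
...##.
....##
....#.
#####.

Derivation:
Drop 1: J rot1 at col 4 lands with bottom-row=0; cleared 0 line(s) (total 0); column heights now [0 0 0 0 3 3], max=3
Drop 2: I rot2 at col 0 lands with bottom-row=0; cleared 0 line(s) (total 0); column heights now [1 1 1 1 3 3], max=3
Drop 3: J rot3 at col 3 lands with bottom-row=3; cleared 0 line(s) (total 0); column heights now [1 1 1 4 6 3], max=6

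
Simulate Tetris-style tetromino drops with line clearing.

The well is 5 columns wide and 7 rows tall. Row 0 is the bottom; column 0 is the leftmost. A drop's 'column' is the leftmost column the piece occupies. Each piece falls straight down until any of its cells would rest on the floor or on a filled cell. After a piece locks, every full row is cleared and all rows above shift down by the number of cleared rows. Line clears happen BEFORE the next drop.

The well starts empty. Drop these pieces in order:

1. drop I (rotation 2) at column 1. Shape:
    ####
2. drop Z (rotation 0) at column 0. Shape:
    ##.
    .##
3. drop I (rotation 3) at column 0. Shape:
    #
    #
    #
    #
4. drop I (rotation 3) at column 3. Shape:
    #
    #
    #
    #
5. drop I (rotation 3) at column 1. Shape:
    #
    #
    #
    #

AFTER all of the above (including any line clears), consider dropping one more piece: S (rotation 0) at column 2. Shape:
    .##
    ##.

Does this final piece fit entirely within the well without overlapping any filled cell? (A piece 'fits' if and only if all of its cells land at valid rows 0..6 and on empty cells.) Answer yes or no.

Answer: yes

Derivation:
Drop 1: I rot2 at col 1 lands with bottom-row=0; cleared 0 line(s) (total 0); column heights now [0 1 1 1 1], max=1
Drop 2: Z rot0 at col 0 lands with bottom-row=1; cleared 0 line(s) (total 0); column heights now [3 3 2 1 1], max=3
Drop 3: I rot3 at col 0 lands with bottom-row=3; cleared 0 line(s) (total 0); column heights now [7 3 2 1 1], max=7
Drop 4: I rot3 at col 3 lands with bottom-row=1; cleared 0 line(s) (total 0); column heights now [7 3 2 5 1], max=7
Drop 5: I rot3 at col 1 lands with bottom-row=3; cleared 0 line(s) (total 0); column heights now [7 7 2 5 1], max=7
Test piece S rot0 at col 2 (width 3): heights before test = [7 7 2 5 1]; fits = True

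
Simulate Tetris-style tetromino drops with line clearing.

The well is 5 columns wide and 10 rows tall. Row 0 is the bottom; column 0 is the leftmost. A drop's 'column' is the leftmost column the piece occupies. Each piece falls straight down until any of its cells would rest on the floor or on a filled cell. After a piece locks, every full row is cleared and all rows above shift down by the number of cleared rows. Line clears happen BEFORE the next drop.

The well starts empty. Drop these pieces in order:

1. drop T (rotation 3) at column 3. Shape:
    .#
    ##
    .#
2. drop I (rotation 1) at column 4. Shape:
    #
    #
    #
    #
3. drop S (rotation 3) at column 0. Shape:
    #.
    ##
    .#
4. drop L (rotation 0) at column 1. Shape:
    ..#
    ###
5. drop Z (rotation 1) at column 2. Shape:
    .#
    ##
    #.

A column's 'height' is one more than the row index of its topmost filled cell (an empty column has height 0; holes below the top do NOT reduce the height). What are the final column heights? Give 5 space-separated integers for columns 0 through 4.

Drop 1: T rot3 at col 3 lands with bottom-row=0; cleared 0 line(s) (total 0); column heights now [0 0 0 2 3], max=3
Drop 2: I rot1 at col 4 lands with bottom-row=3; cleared 0 line(s) (total 0); column heights now [0 0 0 2 7], max=7
Drop 3: S rot3 at col 0 lands with bottom-row=0; cleared 0 line(s) (total 0); column heights now [3 2 0 2 7], max=7
Drop 4: L rot0 at col 1 lands with bottom-row=2; cleared 1 line(s) (total 1); column heights now [2 2 0 3 6], max=6
Drop 5: Z rot1 at col 2 lands with bottom-row=2; cleared 0 line(s) (total 1); column heights now [2 2 4 5 6], max=6

Answer: 2 2 4 5 6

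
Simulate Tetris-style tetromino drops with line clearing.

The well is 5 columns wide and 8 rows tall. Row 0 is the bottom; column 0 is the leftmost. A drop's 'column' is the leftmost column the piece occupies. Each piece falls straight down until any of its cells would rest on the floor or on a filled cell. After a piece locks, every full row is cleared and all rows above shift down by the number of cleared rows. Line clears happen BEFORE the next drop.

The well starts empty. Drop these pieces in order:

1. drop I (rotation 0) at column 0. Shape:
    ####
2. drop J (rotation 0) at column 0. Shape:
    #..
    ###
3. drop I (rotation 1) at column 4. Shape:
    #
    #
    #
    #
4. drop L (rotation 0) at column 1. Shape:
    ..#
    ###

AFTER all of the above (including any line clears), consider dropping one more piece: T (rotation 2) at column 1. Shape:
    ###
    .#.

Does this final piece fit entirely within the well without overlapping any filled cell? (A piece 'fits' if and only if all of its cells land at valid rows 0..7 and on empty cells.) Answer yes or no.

Answer: yes

Derivation:
Drop 1: I rot0 at col 0 lands with bottom-row=0; cleared 0 line(s) (total 0); column heights now [1 1 1 1 0], max=1
Drop 2: J rot0 at col 0 lands with bottom-row=1; cleared 0 line(s) (total 0); column heights now [3 2 2 1 0], max=3
Drop 3: I rot1 at col 4 lands with bottom-row=0; cleared 1 line(s) (total 1); column heights now [2 1 1 0 3], max=3
Drop 4: L rot0 at col 1 lands with bottom-row=1; cleared 1 line(s) (total 2); column heights now [1 1 1 2 2], max=2
Test piece T rot2 at col 1 (width 3): heights before test = [1 1 1 2 2]; fits = True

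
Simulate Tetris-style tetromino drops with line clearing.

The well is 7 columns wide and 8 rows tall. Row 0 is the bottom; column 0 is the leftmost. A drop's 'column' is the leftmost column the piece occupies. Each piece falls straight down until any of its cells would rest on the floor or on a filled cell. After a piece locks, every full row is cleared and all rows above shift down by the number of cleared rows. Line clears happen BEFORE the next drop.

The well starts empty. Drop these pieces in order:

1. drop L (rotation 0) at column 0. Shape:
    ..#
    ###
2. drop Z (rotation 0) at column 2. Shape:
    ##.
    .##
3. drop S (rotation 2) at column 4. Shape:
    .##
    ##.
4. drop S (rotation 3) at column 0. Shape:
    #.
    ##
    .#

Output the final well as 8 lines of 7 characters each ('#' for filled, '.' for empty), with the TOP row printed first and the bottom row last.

Answer: .......
.......
.......
.......
#....##
######.
.####..
###....

Derivation:
Drop 1: L rot0 at col 0 lands with bottom-row=0; cleared 0 line(s) (total 0); column heights now [1 1 2 0 0 0 0], max=2
Drop 2: Z rot0 at col 2 lands with bottom-row=1; cleared 0 line(s) (total 0); column heights now [1 1 3 3 2 0 0], max=3
Drop 3: S rot2 at col 4 lands with bottom-row=2; cleared 0 line(s) (total 0); column heights now [1 1 3 3 3 4 4], max=4
Drop 4: S rot3 at col 0 lands with bottom-row=1; cleared 0 line(s) (total 0); column heights now [4 3 3 3 3 4 4], max=4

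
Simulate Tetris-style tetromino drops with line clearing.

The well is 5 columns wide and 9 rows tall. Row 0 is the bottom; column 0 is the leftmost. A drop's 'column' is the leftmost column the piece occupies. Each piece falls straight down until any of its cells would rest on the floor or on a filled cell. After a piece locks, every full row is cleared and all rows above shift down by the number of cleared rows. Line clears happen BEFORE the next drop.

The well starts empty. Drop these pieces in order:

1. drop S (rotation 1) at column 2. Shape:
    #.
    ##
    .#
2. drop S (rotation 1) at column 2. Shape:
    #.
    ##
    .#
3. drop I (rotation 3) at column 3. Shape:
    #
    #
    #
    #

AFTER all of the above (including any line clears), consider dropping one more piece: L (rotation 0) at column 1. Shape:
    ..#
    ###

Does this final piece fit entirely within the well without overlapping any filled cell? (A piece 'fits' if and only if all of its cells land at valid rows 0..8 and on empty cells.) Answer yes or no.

Drop 1: S rot1 at col 2 lands with bottom-row=0; cleared 0 line(s) (total 0); column heights now [0 0 3 2 0], max=3
Drop 2: S rot1 at col 2 lands with bottom-row=2; cleared 0 line(s) (total 0); column heights now [0 0 5 4 0], max=5
Drop 3: I rot3 at col 3 lands with bottom-row=4; cleared 0 line(s) (total 0); column heights now [0 0 5 8 0], max=8
Test piece L rot0 at col 1 (width 3): heights before test = [0 0 5 8 0]; fits = False

Answer: no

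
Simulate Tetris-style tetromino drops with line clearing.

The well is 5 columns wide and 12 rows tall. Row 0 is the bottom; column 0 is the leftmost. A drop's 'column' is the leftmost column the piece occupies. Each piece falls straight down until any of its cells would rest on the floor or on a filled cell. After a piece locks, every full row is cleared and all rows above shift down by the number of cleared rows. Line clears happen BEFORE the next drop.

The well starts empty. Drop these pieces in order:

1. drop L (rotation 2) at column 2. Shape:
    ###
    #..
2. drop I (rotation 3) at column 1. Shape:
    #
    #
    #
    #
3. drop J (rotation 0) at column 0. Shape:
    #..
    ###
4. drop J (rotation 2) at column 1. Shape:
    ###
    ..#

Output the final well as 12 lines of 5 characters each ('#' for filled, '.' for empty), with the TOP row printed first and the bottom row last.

Drop 1: L rot2 at col 2 lands with bottom-row=0; cleared 0 line(s) (total 0); column heights now [0 0 2 2 2], max=2
Drop 2: I rot3 at col 1 lands with bottom-row=0; cleared 0 line(s) (total 0); column heights now [0 4 2 2 2], max=4
Drop 3: J rot0 at col 0 lands with bottom-row=4; cleared 0 line(s) (total 0); column heights now [6 5 5 2 2], max=6
Drop 4: J rot2 at col 1 lands with bottom-row=4; cleared 0 line(s) (total 0); column heights now [6 6 6 6 2], max=6

Answer: .....
.....
.....
.....
.....
.....
####.
####.
.#...
.#...
.####
.##..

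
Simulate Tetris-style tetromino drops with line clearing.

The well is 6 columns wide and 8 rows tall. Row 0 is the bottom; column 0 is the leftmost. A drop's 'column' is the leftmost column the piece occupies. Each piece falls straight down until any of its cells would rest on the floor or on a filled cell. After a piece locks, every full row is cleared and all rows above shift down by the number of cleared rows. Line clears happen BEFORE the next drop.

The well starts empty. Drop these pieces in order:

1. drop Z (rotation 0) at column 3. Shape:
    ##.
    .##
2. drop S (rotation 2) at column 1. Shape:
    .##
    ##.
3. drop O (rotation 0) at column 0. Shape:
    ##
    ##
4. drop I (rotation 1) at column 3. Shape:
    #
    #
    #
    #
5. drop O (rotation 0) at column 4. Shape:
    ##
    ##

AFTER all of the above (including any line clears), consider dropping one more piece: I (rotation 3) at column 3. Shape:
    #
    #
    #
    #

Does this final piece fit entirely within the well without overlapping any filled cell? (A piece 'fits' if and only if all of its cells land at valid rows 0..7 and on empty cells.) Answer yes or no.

Answer: no

Derivation:
Drop 1: Z rot0 at col 3 lands with bottom-row=0; cleared 0 line(s) (total 0); column heights now [0 0 0 2 2 1], max=2
Drop 2: S rot2 at col 1 lands with bottom-row=1; cleared 0 line(s) (total 0); column heights now [0 2 3 3 2 1], max=3
Drop 3: O rot0 at col 0 lands with bottom-row=2; cleared 0 line(s) (total 0); column heights now [4 4 3 3 2 1], max=4
Drop 4: I rot1 at col 3 lands with bottom-row=3; cleared 0 line(s) (total 0); column heights now [4 4 3 7 2 1], max=7
Drop 5: O rot0 at col 4 lands with bottom-row=2; cleared 1 line(s) (total 1); column heights now [3 3 2 6 3 3], max=6
Test piece I rot3 at col 3 (width 1): heights before test = [3 3 2 6 3 3]; fits = False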